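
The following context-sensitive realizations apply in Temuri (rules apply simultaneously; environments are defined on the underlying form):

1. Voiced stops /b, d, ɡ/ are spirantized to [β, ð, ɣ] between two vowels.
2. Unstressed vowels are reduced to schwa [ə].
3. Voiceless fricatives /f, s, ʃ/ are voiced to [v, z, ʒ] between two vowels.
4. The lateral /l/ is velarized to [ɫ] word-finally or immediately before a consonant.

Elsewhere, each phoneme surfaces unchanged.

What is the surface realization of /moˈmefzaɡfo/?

[məˈmefzəɡfə]

/m/ (word-initial): no rule targets it → [m].
/o/ (between /m/ and /m/): in an unstressed syllable, so rule 2 applies → [ə].
/m/ stays [m].
/e/ (between /m/ and /f/) is in the target of rule 2 but the environment (in an unstressed syllable) is not met → [e].
/f/ (between /e/ and /z/) fails the environment for rule 3, so it stays [f].
/z/ — not in any rule's target class → [z].
/a/ (between /z/ and /ɡ/): in an unstressed syllable, so rule 2 applies → [ə].
/ɡ/ (between /a/ and /f/): rule 1 targets it, but not between two vowels → unchanged [ɡ].
/f/ (between /ɡ/ and /o/) is in the target of rule 3 but the environment (between two vowels) is not met → [f].
Rule 2 applies to /o/ (word-final: in an unstressed syllable) → [ə].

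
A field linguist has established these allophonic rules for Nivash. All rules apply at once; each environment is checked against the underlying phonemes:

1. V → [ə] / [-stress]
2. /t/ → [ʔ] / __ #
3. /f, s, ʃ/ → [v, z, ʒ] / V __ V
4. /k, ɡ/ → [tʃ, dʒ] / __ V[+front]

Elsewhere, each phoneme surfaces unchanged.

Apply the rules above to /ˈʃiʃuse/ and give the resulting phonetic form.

[ˈʃiʒəzə]

/ʃ/ (word-initial) is in the target of rule 3 but the environment (between two vowels) is not met → [ʃ].
/i/ (between /ʃ/ and /ʃ/): rule 1 targets it, but not in an unstressed syllable → unchanged [i].
/ʃ/ — between /i/ and /u/, between two vowels — surfaces as [ʒ] (rule 3).
/u/ (between /ʃ/ and /s/) occurs in an unstressed syllable → [ə] by rule 1.
/s/ meets the environment for rule 3 (between two vowels) → [z].
/e/ (word-final): in an unstressed syllable, so rule 1 applies → [ə].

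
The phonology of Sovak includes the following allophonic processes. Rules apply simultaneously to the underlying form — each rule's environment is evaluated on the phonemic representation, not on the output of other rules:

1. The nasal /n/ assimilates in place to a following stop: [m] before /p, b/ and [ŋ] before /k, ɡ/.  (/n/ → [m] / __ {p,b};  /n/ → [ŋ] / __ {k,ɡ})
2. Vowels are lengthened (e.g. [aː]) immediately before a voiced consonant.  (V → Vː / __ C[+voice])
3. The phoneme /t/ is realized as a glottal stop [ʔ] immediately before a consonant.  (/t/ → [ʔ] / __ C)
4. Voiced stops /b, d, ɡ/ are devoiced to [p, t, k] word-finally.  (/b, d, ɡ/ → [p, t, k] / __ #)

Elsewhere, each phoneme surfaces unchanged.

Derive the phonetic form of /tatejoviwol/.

/t/ (word-initial) is in the target of rule 3 but the environment (immediately before a consonant) is not met → [t].
/a/ (between /t/ and /t/) fails the environment for rule 2, so it stays [a].
/t/ — between /a/ and /e/; rule 3 does not apply here → [t].
/e/ — between /t/ and /j/, before a voiced consonant — surfaces as [eː] (rule 2).
/o/ meets the environment for rule 2 (before a voiced consonant) → [oː].
/i/ meets the environment for rule 2 (before a voiced consonant) → [iː].
Rule 2 applies to /o/ (between /w/ and /l/: before a voiced consonant) → [oː].

[tateːjoːviːwoːl]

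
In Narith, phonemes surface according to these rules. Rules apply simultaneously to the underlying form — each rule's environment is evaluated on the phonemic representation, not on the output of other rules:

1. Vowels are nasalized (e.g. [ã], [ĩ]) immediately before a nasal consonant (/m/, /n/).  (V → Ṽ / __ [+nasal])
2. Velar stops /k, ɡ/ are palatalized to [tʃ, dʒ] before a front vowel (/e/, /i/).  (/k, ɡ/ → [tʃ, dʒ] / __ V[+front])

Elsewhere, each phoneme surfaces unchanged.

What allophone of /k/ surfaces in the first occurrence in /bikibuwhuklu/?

/k/ meets the environment for rule 2 (before a front vowel) → [tʃ].

[tʃ]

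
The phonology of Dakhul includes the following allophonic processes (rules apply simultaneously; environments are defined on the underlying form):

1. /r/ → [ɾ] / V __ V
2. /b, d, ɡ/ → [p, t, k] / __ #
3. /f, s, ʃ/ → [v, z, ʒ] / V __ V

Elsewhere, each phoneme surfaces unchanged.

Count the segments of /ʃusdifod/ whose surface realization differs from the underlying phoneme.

Segments that undergo a rule: /f/ → [v] (rule 3); /d/ → [t] (rule 2).
All other segments surface unchanged.

2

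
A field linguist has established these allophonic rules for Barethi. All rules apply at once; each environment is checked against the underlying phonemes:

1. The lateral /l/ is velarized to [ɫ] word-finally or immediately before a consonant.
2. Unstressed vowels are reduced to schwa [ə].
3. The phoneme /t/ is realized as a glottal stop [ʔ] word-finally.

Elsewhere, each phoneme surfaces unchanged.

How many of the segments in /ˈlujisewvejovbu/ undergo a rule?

Segments that undergo a rule: /i/ → [ə] (rule 2); /e/ → [ə] (rule 2); /e/ → [ə] (rule 2); /o/ → [ə] (rule 2); /u/ → [ə] (rule 2).
All other segments surface unchanged.

5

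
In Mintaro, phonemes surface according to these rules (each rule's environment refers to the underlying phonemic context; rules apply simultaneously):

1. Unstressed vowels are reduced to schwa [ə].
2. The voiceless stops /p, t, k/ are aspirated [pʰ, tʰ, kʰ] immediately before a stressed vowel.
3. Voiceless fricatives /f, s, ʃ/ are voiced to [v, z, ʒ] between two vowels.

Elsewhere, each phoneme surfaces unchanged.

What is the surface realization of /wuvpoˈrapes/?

[wəvpəˈrapəs]

/w/ (word-initial): no rule targets it → [w].
Rule 1 applies to /u/ (between /w/ and /v/: in an unstressed syllable) → [ə].
/v/ (between /u/ and /p/) is unaffected → [v].
/p/ — between /v/ and /o/; rule 2 does not apply here → [p].
/o/ — between /p/ and /r/, in an unstressed syllable — surfaces as [ə] (rule 1).
/r/ — not in any rule's target class → [r].
/a/ (between /r/ and /p/): rule 1 targets it, but not in an unstressed syllable → unchanged [a].
/p/ — between /a/ and /e/; rule 2 does not apply here → [p].
/e/ — between /p/ and /s/, in an unstressed syllable — surfaces as [ə] (rule 1).
/s/ (word-final): rule 3 targets it, but not between two vowels → unchanged [s].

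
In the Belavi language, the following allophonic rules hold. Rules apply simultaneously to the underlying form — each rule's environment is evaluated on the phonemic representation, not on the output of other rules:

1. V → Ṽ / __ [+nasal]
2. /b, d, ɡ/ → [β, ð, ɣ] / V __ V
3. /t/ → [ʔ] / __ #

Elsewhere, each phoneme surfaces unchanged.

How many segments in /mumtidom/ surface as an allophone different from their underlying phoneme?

3

Segments that undergo a rule: /u/ → [ũ] (rule 1); /d/ → [ð] (rule 2); /o/ → [õ] (rule 1).
All other segments surface unchanged.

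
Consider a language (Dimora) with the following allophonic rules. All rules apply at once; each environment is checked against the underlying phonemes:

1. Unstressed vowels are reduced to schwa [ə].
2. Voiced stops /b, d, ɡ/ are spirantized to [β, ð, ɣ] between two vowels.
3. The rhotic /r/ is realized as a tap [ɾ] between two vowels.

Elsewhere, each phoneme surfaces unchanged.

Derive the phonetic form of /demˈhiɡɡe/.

[dəmˈhiɡɡə]

/d/ (word-initial) is in the target of rule 2 but the environment (between two vowels) is not met → [d].
/e/ (between /d/ and /m/) occurs in an unstressed syllable → [ə] by rule 1.
/i/ — between /h/ and /ɡ/; rule 1 does not apply here → [i].
/ɡ/ — between /i/ and /ɡ/; rule 2 does not apply here → [ɡ].
/ɡ/ (between /ɡ/ and /e/) fails the environment for rule 2, so it stays [ɡ].
Rule 1 applies to /e/ (word-final: in an unstressed syllable) → [ə].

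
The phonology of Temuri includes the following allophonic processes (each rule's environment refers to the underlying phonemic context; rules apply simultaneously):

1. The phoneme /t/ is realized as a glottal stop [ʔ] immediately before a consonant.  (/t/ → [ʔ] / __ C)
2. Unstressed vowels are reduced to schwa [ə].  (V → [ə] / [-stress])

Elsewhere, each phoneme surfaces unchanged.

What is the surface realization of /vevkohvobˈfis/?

Rule 2 applies to /e/ (between /v/ and /v/: in an unstressed syllable) → [ə].
/o/ (between /k/ and /h/) occurs in an unstressed syllable → [ə] by rule 2.
/o/ (between /v/ and /b/) occurs in an unstressed syllable → [ə] by rule 2.
/i/ (between /f/ and /s/) is in the target of rule 2 but the environment (in an unstressed syllable) is not met → [i].

[vəvkəhvəbˈfis]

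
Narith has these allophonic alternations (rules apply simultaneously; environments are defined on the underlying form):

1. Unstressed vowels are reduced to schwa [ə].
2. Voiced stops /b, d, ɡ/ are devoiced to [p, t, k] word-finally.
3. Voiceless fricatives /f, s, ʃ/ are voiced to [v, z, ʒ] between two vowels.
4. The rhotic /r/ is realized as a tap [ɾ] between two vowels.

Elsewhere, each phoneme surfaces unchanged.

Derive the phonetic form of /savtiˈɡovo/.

[səvtəˈɡovə]

/s/ (word-initial): rule 3 targets it, but not between two vowels → unchanged [s].
/a/ (between /s/ and /v/) occurs in an unstressed syllable → [ə] by rule 1.
/v/ — not in any rule's target class → [v].
/t/ (between /v/ and /i/) is unaffected → [t].
/i/ — between /t/ and /ɡ/, in an unstressed syllable — surfaces as [ə] (rule 1).
/ɡ/ (between /i/ and /o/) fails the environment for rule 2, so it stays [ɡ].
/o/ — between /ɡ/ and /v/; rule 1 does not apply here → [o].
/v/ (between /o/ and /o/) is unaffected → [v].
/o/ — word-final, in an unstressed syllable — surfaces as [ə] (rule 1).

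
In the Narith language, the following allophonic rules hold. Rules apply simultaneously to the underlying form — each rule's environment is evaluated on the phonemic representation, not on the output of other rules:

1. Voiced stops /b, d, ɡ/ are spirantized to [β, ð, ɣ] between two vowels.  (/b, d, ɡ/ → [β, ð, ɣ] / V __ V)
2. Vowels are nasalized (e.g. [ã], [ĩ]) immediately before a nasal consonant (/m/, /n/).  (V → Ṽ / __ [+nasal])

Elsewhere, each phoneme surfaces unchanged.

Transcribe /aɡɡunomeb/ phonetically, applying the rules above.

/a/ (word-initial): rule 2 targets it, but not before a nasal consonant → unchanged [a].
/ɡ/ — between /a/ and /ɡ/; rule 1 does not apply here → [ɡ].
/ɡ/ (between /ɡ/ and /u/) fails the environment for rule 1, so it stays [ɡ].
/u/ (between /ɡ/ and /n/) occurs before a nasal consonant → [ũ] by rule 2.
/n/ stays [n].
/o/ meets the environment for rule 2 (before a nasal consonant) → [õ].
/m/ stays [m].
/e/ (between /m/ and /b/) fails the environment for rule 2, so it stays [e].
/b/ (word-final): rule 1 targets it, but not between two vowels → unchanged [b].

[aɡɡũnõmeb]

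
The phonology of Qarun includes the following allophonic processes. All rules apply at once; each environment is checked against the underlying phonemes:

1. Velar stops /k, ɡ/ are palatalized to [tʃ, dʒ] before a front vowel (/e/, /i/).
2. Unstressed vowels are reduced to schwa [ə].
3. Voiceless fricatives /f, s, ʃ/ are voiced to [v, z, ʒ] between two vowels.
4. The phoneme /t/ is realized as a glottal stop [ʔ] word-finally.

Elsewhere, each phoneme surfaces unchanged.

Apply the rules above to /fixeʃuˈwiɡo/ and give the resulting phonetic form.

/f/ (word-initial) fails the environment for rule 3, so it stays [f].
/i/ meets the environment for rule 2 (in an unstressed syllable) → [ə].
/x/ stays [x].
/e/ meets the environment for rule 2 (in an unstressed syllable) → [ə].
/ʃ/ — between /e/ and /u/, between two vowels — surfaces as [ʒ] (rule 3).
Rule 2 applies to /u/ (between /ʃ/ and /w/: in an unstressed syllable) → [ə].
/w/ (between /u/ and /i/): no rule targets it → [w].
/i/ (between /w/ and /ɡ/) is in the target of rule 2 but the environment (in an unstressed syllable) is not met → [i].
/ɡ/ (between /i/ and /o/) is in the target of rule 1 but the environment (before a front vowel) is not met → [ɡ].
/o/ (word-final) occurs in an unstressed syllable → [ə] by rule 2.

[fəxəʒəˈwiɡə]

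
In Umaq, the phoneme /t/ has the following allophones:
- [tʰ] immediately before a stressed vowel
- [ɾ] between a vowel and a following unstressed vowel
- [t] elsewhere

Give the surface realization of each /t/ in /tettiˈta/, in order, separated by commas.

Occurrence 1 (position 1): no conditioning environment matches → elsewhere allophone [t].
Occurrence 2 (position 3): no conditioning environment matches → elsewhere allophone [t].
Occurrence 3 (position 4): no conditioning environment matches → elsewhere allophone [t].
Occurrence 4 (position 6): immediately before a stressed vowel → [tʰ].

[t], [t], [t], [tʰ]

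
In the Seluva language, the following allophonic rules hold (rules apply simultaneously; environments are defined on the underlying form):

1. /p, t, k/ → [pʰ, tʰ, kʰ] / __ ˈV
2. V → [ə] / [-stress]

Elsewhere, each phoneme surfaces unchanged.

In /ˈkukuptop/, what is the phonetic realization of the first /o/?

[ə]

/o/ (between /t/ and /p/): in an unstressed syllable, so rule 2 applies → [ə].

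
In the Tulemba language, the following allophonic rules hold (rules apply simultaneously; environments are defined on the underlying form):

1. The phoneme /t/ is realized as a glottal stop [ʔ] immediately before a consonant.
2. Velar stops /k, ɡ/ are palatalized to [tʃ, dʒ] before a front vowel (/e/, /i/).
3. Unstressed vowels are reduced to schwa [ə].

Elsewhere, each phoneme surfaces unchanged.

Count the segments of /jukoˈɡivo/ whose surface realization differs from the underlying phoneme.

4

Segments that undergo a rule: /u/ → [ə] (rule 3); /o/ → [ə] (rule 3); /ɡ/ → [dʒ] (rule 2); /o/ → [ə] (rule 3).
All other segments surface unchanged.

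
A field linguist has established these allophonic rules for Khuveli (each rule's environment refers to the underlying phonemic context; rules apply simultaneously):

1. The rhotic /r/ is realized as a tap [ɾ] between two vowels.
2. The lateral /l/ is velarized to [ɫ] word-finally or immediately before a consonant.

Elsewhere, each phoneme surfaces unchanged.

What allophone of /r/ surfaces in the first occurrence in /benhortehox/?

/r/ (between /o/ and /t/) fails the environment for rule 1, so it stays [r].

[r]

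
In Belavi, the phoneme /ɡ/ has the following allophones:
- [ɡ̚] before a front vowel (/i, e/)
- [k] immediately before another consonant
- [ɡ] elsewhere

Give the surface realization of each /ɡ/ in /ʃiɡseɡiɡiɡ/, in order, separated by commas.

Occurrence 1 (position 3): immediately before another consonant → [k].
Occurrence 2 (position 6): before a front vowel (/i, e/) → [ɡ̚].
Occurrence 3 (position 8): before a front vowel (/i, e/) → [ɡ̚].
Occurrence 4 (position 10): no conditioning environment matches → elsewhere allophone [ɡ].

[k], [ɡ̚], [ɡ̚], [ɡ]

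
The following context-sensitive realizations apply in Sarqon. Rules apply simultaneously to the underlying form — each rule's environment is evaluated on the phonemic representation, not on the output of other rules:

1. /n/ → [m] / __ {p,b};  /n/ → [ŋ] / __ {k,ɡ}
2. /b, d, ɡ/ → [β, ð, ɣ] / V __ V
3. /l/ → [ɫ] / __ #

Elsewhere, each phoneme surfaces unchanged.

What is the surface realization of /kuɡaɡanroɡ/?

/k/ — not in any rule's target class → [k].
/u/ (between /k/ and /ɡ/): no rule targets it → [u].
/ɡ/ — between /u/ and /a/, between two vowels — surfaces as [ɣ] (rule 2).
/a/ — not in any rule's target class → [a].
/ɡ/ (between /a/ and /a/) occurs between two vowels → [ɣ] by rule 2.
/a/ (between /ɡ/ and /n/) is unaffected → [a].
/n/ (between /a/ and /r/) fails the environment for rule 1, so it stays [n].
/r/ (between /n/ and /o/) is unaffected → [r].
/o/ (between /r/ and /ɡ/): no rule targets it → [o].
/ɡ/ — word-final; rule 2 does not apply here → [ɡ].

[kuɣaɣanroɡ]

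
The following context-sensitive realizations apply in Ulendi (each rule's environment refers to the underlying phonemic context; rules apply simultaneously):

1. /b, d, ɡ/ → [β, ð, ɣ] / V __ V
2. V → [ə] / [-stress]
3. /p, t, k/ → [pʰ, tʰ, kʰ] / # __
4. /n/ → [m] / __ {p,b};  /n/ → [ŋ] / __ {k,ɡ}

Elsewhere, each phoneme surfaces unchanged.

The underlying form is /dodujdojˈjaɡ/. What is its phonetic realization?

/d/ — word-initial; rule 1 does not apply here → [d].
Rule 2 applies to /o/ (between /d/ and /d/: in an unstressed syllable) → [ə].
Rule 1 applies to /d/ (between /o/ and /u/: between two vowels) → [ð].
/u/ — between /d/ and /j/, in an unstressed syllable — surfaces as [ə] (rule 2).
/d/ (between /j/ and /o/) is in the target of rule 1 but the environment (between two vowels) is not met → [d].
/o/ (between /d/ and /j/) occurs in an unstressed syllable → [ə] by rule 2.
/a/ — between /j/ and /ɡ/; rule 2 does not apply here → [a].
/ɡ/ (word-final) is in the target of rule 1 but the environment (between two vowels) is not met → [ɡ].

[dəðəjdəjˈjaɡ]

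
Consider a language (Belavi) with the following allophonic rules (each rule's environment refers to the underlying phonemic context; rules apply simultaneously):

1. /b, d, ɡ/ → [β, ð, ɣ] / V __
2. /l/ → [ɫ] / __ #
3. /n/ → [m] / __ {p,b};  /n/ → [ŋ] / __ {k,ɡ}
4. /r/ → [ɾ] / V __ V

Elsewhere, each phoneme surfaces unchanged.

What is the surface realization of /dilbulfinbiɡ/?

/d/ (word-initial) fails the environment for rule 1, so it stays [d].
/l/ (between /i/ and /b/) fails the environment for rule 2, so it stays [l].
/b/ — between /l/ and /u/; rule 1 does not apply here → [b].
/l/ — between /u/ and /f/; rule 2 does not apply here → [l].
/n/ (between /i/ and /b/): before a labial or velar stop, so rule 3 applies → [m].
/b/ (between /n/ and /i/): rule 1 targets it, but not immediately after a vowel → unchanged [b].
Rule 1 applies to /ɡ/ (word-final: immediately after a vowel) → [ɣ].

[dilbulfimbiɣ]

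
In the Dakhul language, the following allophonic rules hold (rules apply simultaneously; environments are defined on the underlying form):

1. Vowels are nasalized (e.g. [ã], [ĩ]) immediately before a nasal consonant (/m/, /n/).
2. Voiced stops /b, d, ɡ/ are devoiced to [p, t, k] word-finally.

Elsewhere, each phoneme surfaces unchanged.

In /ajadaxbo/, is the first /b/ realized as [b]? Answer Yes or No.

Yes

/b/ — between /x/ and /o/; rule 2 does not apply here → [b].
The actual realization is [b], which matches [b].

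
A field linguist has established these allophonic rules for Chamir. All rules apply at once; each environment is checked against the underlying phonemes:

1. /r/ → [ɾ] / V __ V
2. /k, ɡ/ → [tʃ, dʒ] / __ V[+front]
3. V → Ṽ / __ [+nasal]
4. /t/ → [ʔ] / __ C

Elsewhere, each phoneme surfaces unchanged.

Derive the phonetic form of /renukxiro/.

/r/ (word-initial) fails the environment for rule 1, so it stays [r].
Rule 3 applies to /e/ (between /r/ and /n/: before a nasal consonant) → [ẽ].
/n/ (between /e/ and /u/): no rule targets it → [n].
/u/ (between /n/ and /k/) is in the target of rule 3 but the environment (before a nasal consonant) is not met → [u].
/k/ (between /u/ and /x/) is in the target of rule 2 but the environment (before a front vowel) is not met → [k].
/x/ stays [x].
/i/ (between /x/ and /r/) is in the target of rule 3 but the environment (before a nasal consonant) is not met → [i].
Rule 1 applies to /r/ (between /i/ and /o/: between two vowels) → [ɾ].
/o/ — word-final; rule 3 does not apply here → [o].

[rẽnukxiɾo]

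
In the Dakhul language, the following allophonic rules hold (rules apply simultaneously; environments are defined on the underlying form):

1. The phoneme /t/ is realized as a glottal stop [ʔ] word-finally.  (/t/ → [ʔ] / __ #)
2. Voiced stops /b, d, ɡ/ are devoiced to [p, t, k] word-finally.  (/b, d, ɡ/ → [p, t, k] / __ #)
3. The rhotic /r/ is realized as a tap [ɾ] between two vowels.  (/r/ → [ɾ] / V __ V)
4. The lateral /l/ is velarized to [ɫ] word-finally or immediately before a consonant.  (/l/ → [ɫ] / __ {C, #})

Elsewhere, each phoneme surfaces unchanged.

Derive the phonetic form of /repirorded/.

[repiɾordet]

/r/ (word-initial) fails the environment for rule 3, so it stays [r].
/e/ (between /r/ and /p/): no rule targets it → [e].
/p/ (between /e/ and /i/) is unaffected → [p].
/i/ — not in any rule's target class → [i].
/r/ (between /i/ and /o/) occurs between two vowels → [ɾ] by rule 3.
/o/ (between /r/ and /r/) is unaffected → [o].
/r/ (between /o/ and /d/) fails the environment for rule 3, so it stays [r].
/d/ (between /r/ and /e/) fails the environment for rule 2, so it stays [d].
/e/ stays [e].
Rule 2 applies to /d/ (word-final: word-finally) → [t].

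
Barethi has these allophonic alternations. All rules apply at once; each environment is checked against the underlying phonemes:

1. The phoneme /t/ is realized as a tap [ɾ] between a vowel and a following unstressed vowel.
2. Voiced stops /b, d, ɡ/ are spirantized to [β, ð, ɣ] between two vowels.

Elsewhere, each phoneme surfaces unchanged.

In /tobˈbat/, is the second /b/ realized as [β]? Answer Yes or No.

/b/ (between /b/ and /a/) is in the target of rule 2 but the environment (between two vowels) is not met → [b].
The actual realization is [b], not [β].

No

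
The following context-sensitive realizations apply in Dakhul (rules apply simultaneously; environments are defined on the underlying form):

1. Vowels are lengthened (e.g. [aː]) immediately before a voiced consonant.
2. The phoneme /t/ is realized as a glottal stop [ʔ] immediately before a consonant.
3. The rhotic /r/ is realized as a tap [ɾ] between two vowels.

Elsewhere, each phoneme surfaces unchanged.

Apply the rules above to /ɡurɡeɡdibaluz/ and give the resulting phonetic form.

/ɡ/ (word-initial) is unaffected → [ɡ].
/u/ (between /ɡ/ and /r/) occurs before a voiced consonant → [uː] by rule 1.
/r/ (between /u/ and /ɡ/) fails the environment for rule 3, so it stays [r].
/ɡ/ stays [ɡ].
/e/ — between /ɡ/ and /ɡ/, before a voiced consonant — surfaces as [eː] (rule 1).
/ɡ/ — not in any rule's target class → [ɡ].
/d/ (between /ɡ/ and /i/): no rule targets it → [d].
/i/ meets the environment for rule 1 (before a voiced consonant) → [iː].
/b/ (between /i/ and /a/) is unaffected → [b].
Rule 1 applies to /a/ (between /b/ and /l/: before a voiced consonant) → [aː].
/l/ stays [l].
/u/ (between /l/ and /z/): before a voiced consonant, so rule 1 applies → [uː].
/z/ (word-final) is unaffected → [z].

[ɡuːrɡeːɡdiːbaːluːz]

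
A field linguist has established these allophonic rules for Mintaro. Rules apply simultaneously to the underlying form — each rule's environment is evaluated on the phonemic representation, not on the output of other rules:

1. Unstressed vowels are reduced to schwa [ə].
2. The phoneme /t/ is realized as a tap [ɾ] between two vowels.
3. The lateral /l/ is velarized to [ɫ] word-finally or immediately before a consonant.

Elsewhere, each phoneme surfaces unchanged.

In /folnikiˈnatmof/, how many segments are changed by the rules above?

Segments that undergo a rule: /o/ → [ə] (rule 1); /l/ → [ɫ] (rule 3); /i/ → [ə] (rule 1); /i/ → [ə] (rule 1); /o/ → [ə] (rule 1).
All other segments surface unchanged.

5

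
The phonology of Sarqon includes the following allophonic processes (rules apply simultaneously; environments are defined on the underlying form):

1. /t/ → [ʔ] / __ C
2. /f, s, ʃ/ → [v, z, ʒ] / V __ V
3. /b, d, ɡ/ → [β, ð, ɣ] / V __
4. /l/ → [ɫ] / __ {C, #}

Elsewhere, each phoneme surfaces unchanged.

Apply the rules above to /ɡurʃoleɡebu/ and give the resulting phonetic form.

/ɡ/ (word-initial) is in the target of rule 3 but the environment (immediately after a vowel) is not met → [ɡ].
/u/ stays [u].
/r/ stays [r].
/ʃ/ — between /r/ and /o/; rule 2 does not apply here → [ʃ].
/o/ stays [o].
/l/ — between /o/ and /e/; rule 4 does not apply here → [l].
/e/ (between /l/ and /ɡ/) is unaffected → [e].
/ɡ/ meets the environment for rule 3 (immediately after a vowel) → [ɣ].
/e/ (between /ɡ/ and /b/): no rule targets it → [e].
/b/ (between /e/ and /u/) occurs immediately after a vowel → [β] by rule 3.
/u/ (word-final) is unaffected → [u].

[ɡurʃoleɣeβu]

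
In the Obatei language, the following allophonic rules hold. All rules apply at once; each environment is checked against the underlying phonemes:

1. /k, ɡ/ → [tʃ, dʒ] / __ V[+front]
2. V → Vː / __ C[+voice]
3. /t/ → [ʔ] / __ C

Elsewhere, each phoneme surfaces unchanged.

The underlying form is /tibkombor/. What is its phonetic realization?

[tiːbkoːmboːr]

/t/ (word-initial) is in the target of rule 3 but the environment (immediately before a consonant) is not met → [t].
/i/ meets the environment for rule 2 (before a voiced consonant) → [iː].
/b/ — not in any rule's target class → [b].
/k/ — between /b/ and /o/; rule 1 does not apply here → [k].
/o/ — between /k/ and /m/, before a voiced consonant — surfaces as [oː] (rule 2).
/m/ (between /o/ and /b/): no rule targets it → [m].
/b/ (between /m/ and /o/) is unaffected → [b].
/o/ — between /b/ and /r/, before a voiced consonant — surfaces as [oː] (rule 2).
/r/ — not in any rule's target class → [r].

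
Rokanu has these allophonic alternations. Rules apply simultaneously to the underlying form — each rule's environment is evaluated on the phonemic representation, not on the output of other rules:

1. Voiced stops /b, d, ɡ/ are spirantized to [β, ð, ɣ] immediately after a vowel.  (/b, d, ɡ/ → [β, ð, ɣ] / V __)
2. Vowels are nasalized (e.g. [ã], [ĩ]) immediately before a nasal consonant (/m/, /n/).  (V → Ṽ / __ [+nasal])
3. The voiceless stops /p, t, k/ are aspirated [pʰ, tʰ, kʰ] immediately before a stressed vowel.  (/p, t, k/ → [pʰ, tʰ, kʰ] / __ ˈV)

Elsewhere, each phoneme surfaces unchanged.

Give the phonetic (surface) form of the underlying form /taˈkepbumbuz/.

/t/ (word-initial) is in the target of rule 3 but the environment (immediately before a stressed vowel) is not met → [t].
/a/ — between /t/ and /k/; rule 2 does not apply here → [a].
/k/ — between /a/ and /e/, immediately before a stressed vowel — surfaces as [kʰ] (rule 3).
/e/ (between /k/ and /p/) is in the target of rule 2 but the environment (before a nasal consonant) is not met → [e].
/p/ (between /e/ and /b/) is in the target of rule 3 but the environment (immediately before a stressed vowel) is not met → [p].
/b/ (between /p/ and /u/) is in the target of rule 1 but the environment (immediately after a vowel) is not met → [b].
/u/ (between /b/ and /m/): before a nasal consonant, so rule 2 applies → [ũ].
/m/ — not in any rule's target class → [m].
/b/ — between /m/ and /u/; rule 1 does not apply here → [b].
/u/ (between /b/ and /z/) fails the environment for rule 2, so it stays [u].
/z/ (word-final): no rule targets it → [z].

[taˈkʰepbũmbuz]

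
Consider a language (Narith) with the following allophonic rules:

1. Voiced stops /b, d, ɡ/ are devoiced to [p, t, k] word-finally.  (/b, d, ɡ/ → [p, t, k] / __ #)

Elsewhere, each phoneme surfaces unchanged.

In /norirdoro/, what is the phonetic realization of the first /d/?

/d/ (between /r/ and /o/) is in the target of rule 1 but the environment (word-finally) is not met → [d].

[d]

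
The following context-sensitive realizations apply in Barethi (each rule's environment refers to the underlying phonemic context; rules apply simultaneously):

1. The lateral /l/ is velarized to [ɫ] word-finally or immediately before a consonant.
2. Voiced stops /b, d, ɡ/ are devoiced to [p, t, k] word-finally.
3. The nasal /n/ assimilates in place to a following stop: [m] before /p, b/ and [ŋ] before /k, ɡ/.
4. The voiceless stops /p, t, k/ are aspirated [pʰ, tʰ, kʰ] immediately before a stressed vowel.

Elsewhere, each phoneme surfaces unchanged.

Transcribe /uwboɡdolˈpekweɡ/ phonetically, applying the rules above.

[uwboɡdoɫˈpʰekwek]

/u/ (word-initial): no rule targets it → [u].
/w/ (between /u/ and /b/): no rule targets it → [w].
/b/ (between /w/ and /o/) fails the environment for rule 2, so it stays [b].
/o/ (between /b/ and /ɡ/): no rule targets it → [o].
/ɡ/ (between /o/ and /d/): rule 2 targets it, but not word-finally → unchanged [ɡ].
/d/ (between /ɡ/ and /o/) is in the target of rule 2 but the environment (word-finally) is not met → [d].
/o/ — not in any rule's target class → [o].
Rule 1 applies to /l/ (between /o/ and /p/: word-finally or immediately before a consonant) → [ɫ].
/p/ meets the environment for rule 4 (immediately before a stressed vowel) → [pʰ].
/e/ (between /p/ and /k/) is unaffected → [e].
/k/ (between /e/ and /w/): rule 4 targets it, but not immediately before a stressed vowel → unchanged [k].
/w/ (between /k/ and /e/) is unaffected → [w].
/e/ — not in any rule's target class → [e].
Rule 2 applies to /ɡ/ (word-final: word-finally) → [k].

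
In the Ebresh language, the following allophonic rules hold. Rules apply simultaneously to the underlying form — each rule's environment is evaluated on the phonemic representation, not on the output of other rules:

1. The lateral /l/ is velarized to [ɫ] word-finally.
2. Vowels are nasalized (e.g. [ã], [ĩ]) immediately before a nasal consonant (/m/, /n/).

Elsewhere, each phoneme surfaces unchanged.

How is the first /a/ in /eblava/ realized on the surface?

/a/ (between /l/ and /v/) fails the environment for rule 2, so it stays [a].

[a]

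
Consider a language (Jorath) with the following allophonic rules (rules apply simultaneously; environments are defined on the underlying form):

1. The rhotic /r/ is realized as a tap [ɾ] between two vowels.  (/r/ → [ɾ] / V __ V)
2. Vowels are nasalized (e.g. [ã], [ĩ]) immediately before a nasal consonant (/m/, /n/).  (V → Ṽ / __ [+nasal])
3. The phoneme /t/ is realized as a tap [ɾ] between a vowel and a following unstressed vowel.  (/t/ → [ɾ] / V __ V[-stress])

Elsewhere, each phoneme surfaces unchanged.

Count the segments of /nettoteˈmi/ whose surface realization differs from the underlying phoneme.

Segments that undergo a rule: /t/ → [ɾ] (rule 3); /e/ → [ẽ] (rule 2).
All other segments surface unchanged.

2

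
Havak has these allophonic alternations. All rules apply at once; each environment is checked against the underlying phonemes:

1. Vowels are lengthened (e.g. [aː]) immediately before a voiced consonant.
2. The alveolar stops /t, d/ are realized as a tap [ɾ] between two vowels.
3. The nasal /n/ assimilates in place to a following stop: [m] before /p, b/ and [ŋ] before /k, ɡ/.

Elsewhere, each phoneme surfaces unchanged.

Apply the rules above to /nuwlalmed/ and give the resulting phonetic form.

[nuːwlaːlmeːd]

/n/ (word-initial) is in the target of rule 3 but the environment (before a labial or velar stop) is not met → [n].
/u/ meets the environment for rule 1 (before a voiced consonant) → [uː].
/w/ (between /u/ and /l/): no rule targets it → [w].
/l/ — not in any rule's target class → [l].
/a/ meets the environment for rule 1 (before a voiced consonant) → [aː].
/l/ (between /a/ and /m/): no rule targets it → [l].
/m/ stays [m].
/e/ (between /m/ and /d/) occurs before a voiced consonant → [eː] by rule 1.
/d/ (word-final) fails the environment for rule 2, so it stays [d].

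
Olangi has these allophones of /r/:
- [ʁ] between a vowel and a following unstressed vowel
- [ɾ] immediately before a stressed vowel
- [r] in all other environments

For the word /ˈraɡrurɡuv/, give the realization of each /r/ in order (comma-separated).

[ɾ], [r], [r]

Occurrence 1 (position 1): immediately before a stressed vowel → [ɾ].
Occurrence 2 (position 4): no conditioning environment matches → elsewhere allophone [r].
Occurrence 3 (position 6): no conditioning environment matches → elsewhere allophone [r].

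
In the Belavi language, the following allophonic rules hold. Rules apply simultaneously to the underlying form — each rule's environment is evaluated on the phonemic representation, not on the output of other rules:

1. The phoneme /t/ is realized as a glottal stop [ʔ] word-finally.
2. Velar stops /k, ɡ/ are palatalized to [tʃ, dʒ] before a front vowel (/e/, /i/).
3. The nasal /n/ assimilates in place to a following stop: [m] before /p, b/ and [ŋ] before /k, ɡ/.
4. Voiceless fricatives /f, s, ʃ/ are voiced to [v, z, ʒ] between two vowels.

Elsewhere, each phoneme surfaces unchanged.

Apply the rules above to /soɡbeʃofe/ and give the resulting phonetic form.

[soɡbeʒove]

/s/ (word-initial) is in the target of rule 4 but the environment (between two vowels) is not met → [s].
/o/ stays [o].
/ɡ/ (between /o/ and /b/) is in the target of rule 2 but the environment (before a front vowel) is not met → [ɡ].
/b/ (between /ɡ/ and /e/) is unaffected → [b].
/e/ (between /b/ and /ʃ/): no rule targets it → [e].
/ʃ/ (between /e/ and /o/): between two vowels, so rule 4 applies → [ʒ].
/o/ (between /ʃ/ and /f/): no rule targets it → [o].
/f/ (between /o/ and /e/): between two vowels, so rule 4 applies → [v].
/e/ (word-final) is unaffected → [e].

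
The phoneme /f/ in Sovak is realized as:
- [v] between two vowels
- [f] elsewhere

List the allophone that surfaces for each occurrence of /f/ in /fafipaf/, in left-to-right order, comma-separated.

[f], [v], [f]

Occurrence 1 (position 1): no conditioning environment matches → elsewhere allophone [f].
Occurrence 2 (position 3): between two vowels → [v].
Occurrence 3 (position 7): no conditioning environment matches → elsewhere allophone [f].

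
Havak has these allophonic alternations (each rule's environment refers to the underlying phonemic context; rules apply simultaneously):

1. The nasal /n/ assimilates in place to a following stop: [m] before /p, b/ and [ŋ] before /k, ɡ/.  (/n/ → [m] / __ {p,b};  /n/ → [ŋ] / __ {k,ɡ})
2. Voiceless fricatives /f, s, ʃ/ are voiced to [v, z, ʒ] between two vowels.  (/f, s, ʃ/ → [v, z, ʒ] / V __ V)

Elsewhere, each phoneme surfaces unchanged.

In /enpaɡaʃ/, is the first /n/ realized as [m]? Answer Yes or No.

/n/ (between /e/ and /p/) occurs before a labial or velar stop → [m] by rule 1.
The actual realization is [m], which matches [m].

Yes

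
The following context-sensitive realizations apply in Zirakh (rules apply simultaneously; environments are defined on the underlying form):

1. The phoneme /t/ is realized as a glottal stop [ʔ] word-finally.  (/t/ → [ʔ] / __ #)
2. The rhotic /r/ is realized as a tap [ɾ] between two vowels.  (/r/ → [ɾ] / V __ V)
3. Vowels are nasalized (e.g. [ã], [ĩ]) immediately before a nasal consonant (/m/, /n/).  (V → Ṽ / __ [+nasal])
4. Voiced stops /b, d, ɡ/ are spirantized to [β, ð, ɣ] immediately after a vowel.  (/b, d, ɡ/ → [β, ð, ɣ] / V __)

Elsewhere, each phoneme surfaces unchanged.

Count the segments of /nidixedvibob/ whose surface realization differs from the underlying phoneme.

4

Segments that undergo a rule: /d/ → [ð] (rule 4); /d/ → [ð] (rule 4); /b/ → [β] (rule 4); /b/ → [β] (rule 4).
All other segments surface unchanged.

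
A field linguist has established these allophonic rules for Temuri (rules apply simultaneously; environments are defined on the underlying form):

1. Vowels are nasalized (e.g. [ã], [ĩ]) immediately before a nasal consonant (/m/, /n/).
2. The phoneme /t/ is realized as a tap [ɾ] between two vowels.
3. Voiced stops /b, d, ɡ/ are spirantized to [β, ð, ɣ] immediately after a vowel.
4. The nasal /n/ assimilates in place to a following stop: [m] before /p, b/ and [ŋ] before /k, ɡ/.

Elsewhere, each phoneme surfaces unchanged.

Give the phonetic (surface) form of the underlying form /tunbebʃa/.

[tũmbeβʃa]

/t/ — word-initial; rule 2 does not apply here → [t].
/u/ meets the environment for rule 1 (before a nasal consonant) → [ũ].
/n/ (between /u/ and /b/) occurs before a labial or velar stop → [m] by rule 4.
/b/ (between /n/ and /e/) fails the environment for rule 3, so it stays [b].
/e/ — between /b/ and /b/; rule 1 does not apply here → [e].
/b/ (between /e/ and /ʃ/): immediately after a vowel, so rule 3 applies → [β].
/a/ (word-final) is in the target of rule 1 but the environment (before a nasal consonant) is not met → [a].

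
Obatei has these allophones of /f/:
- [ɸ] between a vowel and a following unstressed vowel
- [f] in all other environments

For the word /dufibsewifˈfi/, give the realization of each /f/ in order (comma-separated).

[ɸ], [f], [f]

Occurrence 1 (position 3): between a vowel and a following unstressed vowel → [ɸ].
Occurrence 2 (position 10): no conditioning environment matches → elsewhere allophone [f].
Occurrence 3 (position 11): no conditioning environment matches → elsewhere allophone [f].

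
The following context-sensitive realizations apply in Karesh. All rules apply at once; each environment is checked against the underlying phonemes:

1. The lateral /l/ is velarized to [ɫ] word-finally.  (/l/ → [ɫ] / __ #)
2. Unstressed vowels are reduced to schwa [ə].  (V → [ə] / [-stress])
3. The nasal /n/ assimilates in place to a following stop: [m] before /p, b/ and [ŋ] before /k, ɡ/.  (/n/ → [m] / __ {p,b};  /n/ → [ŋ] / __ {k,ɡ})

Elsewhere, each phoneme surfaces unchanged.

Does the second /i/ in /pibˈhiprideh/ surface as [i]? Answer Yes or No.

/i/ (between /h/ and /p/) fails the environment for rule 2, so it stays [i].
The actual realization is [i], which matches [i].

Yes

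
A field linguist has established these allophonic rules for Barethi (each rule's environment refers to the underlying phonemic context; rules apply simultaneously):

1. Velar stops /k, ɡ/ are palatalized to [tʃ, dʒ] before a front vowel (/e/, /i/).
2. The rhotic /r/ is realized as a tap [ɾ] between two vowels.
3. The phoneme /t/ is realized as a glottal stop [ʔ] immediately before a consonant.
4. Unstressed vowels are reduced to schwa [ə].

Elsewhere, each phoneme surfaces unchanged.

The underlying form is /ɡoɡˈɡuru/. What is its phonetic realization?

[ɡəɡˈɡuɾə]

/ɡ/ (word-initial): rule 1 targets it, but not before a front vowel → unchanged [ɡ].
/o/ meets the environment for rule 4 (in an unstressed syllable) → [ə].
/ɡ/ — between /o/ and /ɡ/; rule 1 does not apply here → [ɡ].
/ɡ/ (between /ɡ/ and /u/) fails the environment for rule 1, so it stays [ɡ].
/u/ (between /ɡ/ and /r/): rule 4 targets it, but not in an unstressed syllable → unchanged [u].
/r/ — between /u/ and /u/, between two vowels — surfaces as [ɾ] (rule 2).
/u/ — word-final, in an unstressed syllable — surfaces as [ə] (rule 4).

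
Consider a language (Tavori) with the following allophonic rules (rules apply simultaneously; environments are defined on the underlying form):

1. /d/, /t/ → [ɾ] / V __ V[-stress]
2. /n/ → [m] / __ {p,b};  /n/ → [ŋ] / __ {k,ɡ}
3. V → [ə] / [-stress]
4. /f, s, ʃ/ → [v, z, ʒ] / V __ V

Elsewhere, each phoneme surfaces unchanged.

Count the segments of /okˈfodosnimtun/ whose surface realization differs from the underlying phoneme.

5

Segments that undergo a rule: /o/ → [ə] (rule 3); /d/ → [ɾ] (rule 1); /o/ → [ə] (rule 3); /i/ → [ə] (rule 3); /u/ → [ə] (rule 3).
All other segments surface unchanged.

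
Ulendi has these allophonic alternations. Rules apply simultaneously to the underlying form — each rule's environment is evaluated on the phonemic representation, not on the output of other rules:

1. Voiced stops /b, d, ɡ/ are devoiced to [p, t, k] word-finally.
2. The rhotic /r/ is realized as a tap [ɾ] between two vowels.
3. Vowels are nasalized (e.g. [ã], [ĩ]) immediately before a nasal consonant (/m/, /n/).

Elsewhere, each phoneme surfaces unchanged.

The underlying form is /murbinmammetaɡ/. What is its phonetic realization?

/u/ (between /m/ and /r/) fails the environment for rule 3, so it stays [u].
/r/ (between /u/ and /b/): rule 2 targets it, but not between two vowels → unchanged [r].
/b/ (between /r/ and /i/): rule 1 targets it, but not word-finally → unchanged [b].
/i/ meets the environment for rule 3 (before a nasal consonant) → [ĩ].
/a/ — between /m/ and /m/, before a nasal consonant — surfaces as [ã] (rule 3).
/e/ (between /m/ and /t/): rule 3 targets it, but not before a nasal consonant → unchanged [e].
/a/ (between /t/ and /ɡ/) fails the environment for rule 3, so it stays [a].
/ɡ/ meets the environment for rule 1 (word-finally) → [k].

[murbĩnmãmmetak]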